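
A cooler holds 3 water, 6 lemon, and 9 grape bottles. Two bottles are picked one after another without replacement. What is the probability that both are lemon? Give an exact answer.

5/51

P(every draw is lemon) = 6/18 × 5/17 = 30/306 = 5/51.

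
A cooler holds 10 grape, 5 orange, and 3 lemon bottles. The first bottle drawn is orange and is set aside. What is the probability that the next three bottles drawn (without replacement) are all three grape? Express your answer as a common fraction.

After the first draw, 10 of the remaining 17 bottles are grape.
P = 10/17 × 9/16 × 8/15 = 720/4080 = 3/17.

3/17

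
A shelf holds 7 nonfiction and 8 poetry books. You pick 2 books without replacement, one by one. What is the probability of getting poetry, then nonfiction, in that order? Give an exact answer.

Multiply the probability of each draw given the previous ones:
P = 8/15 × 7/14 = 56/210 = 4/15.

4/15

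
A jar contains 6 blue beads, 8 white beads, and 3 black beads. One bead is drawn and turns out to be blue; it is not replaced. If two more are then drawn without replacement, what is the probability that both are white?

7/30

After the first draw, 8 of the remaining 16 beads are white.
P = 8/16 × 7/15 = 56/240 = 7/30.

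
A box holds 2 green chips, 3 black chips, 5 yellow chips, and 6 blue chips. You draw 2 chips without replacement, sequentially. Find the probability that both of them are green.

1/120

P(every draw is green) = 2/16 × 1/15 = 2/240 = 1/120.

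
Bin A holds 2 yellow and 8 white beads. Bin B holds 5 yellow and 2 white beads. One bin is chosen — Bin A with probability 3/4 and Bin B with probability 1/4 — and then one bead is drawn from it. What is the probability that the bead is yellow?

23/70

From Bin A: P(yellow) = 2/10.
From Bin B: P(yellow) = 5/7.
Total probability = (3/4)(2/10) + (1/4)(5/7) = 23/70.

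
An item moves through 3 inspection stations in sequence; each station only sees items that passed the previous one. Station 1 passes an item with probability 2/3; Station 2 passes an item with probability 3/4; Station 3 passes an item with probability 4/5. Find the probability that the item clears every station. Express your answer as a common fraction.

The events are sequential, so multiply the conditional probabilities:
P = 2/3 × 3/4 × 4/5 = 24/60 = 2/5.

2/5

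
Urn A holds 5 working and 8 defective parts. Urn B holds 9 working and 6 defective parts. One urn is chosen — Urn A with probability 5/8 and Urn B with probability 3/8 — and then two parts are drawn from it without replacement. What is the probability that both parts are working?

2279/10920

From Urn A: P(both working) = (5/13)(4/12) = 5/39.
From Urn B: P(both working) = (9/15)(8/14) = 12/35.
Total probability = (5/8)(5/39) + (3/8)(12/35) = 2279/10920.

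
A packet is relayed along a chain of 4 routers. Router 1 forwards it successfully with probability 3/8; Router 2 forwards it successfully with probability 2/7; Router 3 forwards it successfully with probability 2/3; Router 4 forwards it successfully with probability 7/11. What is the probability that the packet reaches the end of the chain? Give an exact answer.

1/22

The events are sequential, so multiply the conditional probabilities:
P = 3/8 × 2/7 × 2/3 × 7/11 = 84/1848 = 1/22.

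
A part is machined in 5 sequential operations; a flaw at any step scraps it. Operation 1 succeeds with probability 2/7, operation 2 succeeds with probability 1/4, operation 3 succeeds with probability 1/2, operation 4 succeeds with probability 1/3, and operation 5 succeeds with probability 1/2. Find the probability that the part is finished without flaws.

Multiplying along the chain,
P = 2/7 × 1/4 × 1/2 × 1/3 × 1/2 = 2/336 = 1/168.

1/168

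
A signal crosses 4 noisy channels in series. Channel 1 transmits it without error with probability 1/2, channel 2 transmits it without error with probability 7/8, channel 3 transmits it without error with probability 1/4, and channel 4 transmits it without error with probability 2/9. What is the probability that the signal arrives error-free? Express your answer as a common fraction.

The events are sequential, so multiply the conditional probabilities:
P = 1/2 × 7/8 × 1/4 × 2/9 = 14/576 = 7/288.

7/288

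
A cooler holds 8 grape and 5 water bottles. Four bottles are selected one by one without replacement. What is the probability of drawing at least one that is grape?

142/143

P(no grape) = 5/13 × 4/12 × 3/11 × 2/10 = 120/17160 = 1/143.
P(at least one) = 1 − 1/143 = 142/143.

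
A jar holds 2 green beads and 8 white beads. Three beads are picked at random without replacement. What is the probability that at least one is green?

P(no green) = 8/10 × 7/9 × 6/8 = 336/720 = 7/15.
P(at least one) = 1 − 7/15 = 8/15.

8/15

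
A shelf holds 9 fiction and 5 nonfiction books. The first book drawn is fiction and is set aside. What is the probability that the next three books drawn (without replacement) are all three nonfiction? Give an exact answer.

After the first draw, 5 of the remaining 13 books are nonfiction.
P = 5/13 × 4/12 × 3/11 = 60/1716 = 5/143.

5/143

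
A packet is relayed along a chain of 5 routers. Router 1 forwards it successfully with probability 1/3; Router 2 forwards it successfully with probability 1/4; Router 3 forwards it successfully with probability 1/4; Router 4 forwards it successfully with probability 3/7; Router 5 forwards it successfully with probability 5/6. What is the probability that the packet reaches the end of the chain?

Multiplying along the chain,
P = 1/3 × 1/4 × 1/4 × 3/7 × 5/6 = 15/2016 = 5/672.

5/672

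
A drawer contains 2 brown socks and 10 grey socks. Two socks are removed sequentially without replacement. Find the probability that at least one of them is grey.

65/66

P(no grey) = 2/12 × 1/11 = 2/132 = 1/66.
P(at least one) = 1 − 1/66 = 65/66.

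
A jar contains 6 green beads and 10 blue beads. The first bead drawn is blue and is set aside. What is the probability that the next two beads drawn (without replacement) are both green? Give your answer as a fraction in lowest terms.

With the first bead removed, 6 green remain out of 15.
P = 6/15 × 5/14 = 30/210 = 1/7.

1/7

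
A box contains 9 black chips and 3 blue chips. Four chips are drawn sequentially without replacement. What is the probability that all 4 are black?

14/55

P(all black) = 9/12 × 8/11 × 7/10 × 6/9 = 3024/11880 = 14/55.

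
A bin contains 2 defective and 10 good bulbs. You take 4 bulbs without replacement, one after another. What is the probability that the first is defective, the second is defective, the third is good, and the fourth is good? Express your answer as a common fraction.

1/66

Chain rule:
P = 2/12 × 1/11 × 10/10 × 9/9 = 180/11880 = 1/66.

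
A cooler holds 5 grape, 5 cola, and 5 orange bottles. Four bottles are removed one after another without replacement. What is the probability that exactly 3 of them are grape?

One ordering (grape drawn first) has probability 5/15 × 4/14 × 3/13 × 10/12 = 600/32760 = 5/273.
There are C(4,3) = 4 such orderings, each equally likely, so P = 4 × 5/273 = 20/273.

20/273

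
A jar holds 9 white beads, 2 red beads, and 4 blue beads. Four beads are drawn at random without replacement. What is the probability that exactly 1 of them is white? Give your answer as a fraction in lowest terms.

12/91

One ordering (white drawn first) has probability 9/15 × 6/14 × 5/13 × 4/12 = 1080/32760 = 3/91.
There are C(4,1) = 4 such orderings, each equally likely, so P = 4 × 3/91 = 12/91.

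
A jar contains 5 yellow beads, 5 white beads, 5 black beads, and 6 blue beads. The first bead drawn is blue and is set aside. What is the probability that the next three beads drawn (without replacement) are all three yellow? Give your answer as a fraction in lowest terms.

1/114

After the first draw, 5 of the remaining 20 beads are yellow.
P = 5/20 × 4/19 × 3/18 = 60/6840 = 1/114.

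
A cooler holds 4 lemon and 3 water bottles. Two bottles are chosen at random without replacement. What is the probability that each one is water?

1/7

P(every draw is water) = 3/7 × 2/6 = 6/42 = 1/7.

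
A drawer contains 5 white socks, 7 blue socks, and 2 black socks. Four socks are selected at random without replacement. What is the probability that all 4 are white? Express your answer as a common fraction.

P(every draw is white) = 5/14 × 4/13 × 3/12 × 2/11 = 120/24024 = 5/1001.

5/1001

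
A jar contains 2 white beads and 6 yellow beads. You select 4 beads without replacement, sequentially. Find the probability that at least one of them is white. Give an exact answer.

P(no white) = 6/8 × 5/7 × 4/6 × 3/5 = 360/1680 = 3/14.
P(at least one) = 1 − 3/14 = 11/14.

11/14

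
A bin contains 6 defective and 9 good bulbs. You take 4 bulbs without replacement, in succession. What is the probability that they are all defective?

P(every draw is defective) = 6/15 × 5/14 × 4/13 × 3/12 = 360/32760 = 1/91.

1/91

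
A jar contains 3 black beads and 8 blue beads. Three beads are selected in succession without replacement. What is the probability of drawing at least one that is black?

P(no black) = 8/11 × 7/10 × 6/9 = 336/990 = 56/165.
P(at least one) = 1 − 56/165 = 109/165.

109/165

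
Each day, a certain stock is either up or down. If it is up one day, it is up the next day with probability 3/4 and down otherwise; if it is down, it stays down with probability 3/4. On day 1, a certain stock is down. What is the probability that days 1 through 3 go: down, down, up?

Day 1 is given. For each transition, use the conditional probability from the current state:
P(down | down) = 3/4; P(up | down) = 1/4.
P = 3/4 × 1/4 = 3/16.

3/16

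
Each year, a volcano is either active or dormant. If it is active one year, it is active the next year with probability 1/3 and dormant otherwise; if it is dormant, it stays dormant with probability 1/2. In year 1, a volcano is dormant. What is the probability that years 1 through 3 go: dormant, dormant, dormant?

1/4

Year 1 is given. For each transition, use the conditional probability from the current state:
P(dormant | dormant) = 1/2; P(dormant | dormant) = 1/2.
P = 1/2 × 1/2 = 1/4.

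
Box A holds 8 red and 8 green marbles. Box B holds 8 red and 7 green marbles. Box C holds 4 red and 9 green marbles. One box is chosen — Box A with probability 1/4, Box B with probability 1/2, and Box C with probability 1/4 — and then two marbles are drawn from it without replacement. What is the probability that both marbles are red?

From Box A: P(both red) = (8/16)(7/15) = 7/30.
From Box B: P(both red) = (8/15)(7/14) = 4/15.
From Box C: P(both red) = (4/13)(3/12) = 1/13.
Total probability = (1/4)(7/30) + (1/2)(4/15) + (1/4)(1/13) = 329/1560.

329/1560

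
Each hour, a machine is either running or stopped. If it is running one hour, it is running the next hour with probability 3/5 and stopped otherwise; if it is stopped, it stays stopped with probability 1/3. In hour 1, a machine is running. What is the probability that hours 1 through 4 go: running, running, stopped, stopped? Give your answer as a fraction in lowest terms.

2/25

Hour 1 is given. For each transition, use the conditional probability from the current state:
P(running | running) = 3/5; P(stopped | running) = 2/5; P(stopped | stopped) = 1/3.
P = 3/5 × 2/5 × 1/3 = 6/75 = 2/25.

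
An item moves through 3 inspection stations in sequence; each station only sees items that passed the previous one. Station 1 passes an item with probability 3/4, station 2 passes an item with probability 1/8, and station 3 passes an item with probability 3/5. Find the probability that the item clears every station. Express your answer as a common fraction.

Multiplying along the chain,
P = 3/4 × 1/8 × 3/5 = 9/160.

9/160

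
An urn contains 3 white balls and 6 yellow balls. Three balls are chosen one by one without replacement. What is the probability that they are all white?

1/84

P(all white) = 3/9 × 2/8 × 1/7 = 6/504 = 1/84.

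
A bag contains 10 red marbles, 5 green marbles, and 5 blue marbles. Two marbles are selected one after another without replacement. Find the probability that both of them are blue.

1/19

P = 5/20 × 4/19 = 20/380 = 1/19.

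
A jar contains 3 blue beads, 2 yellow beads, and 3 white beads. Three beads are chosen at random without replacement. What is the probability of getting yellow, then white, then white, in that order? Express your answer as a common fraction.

1/28

Each draw changes the counts, so multiply the conditional probabilities along the sequence:
P = 2/8 × 3/7 × 2/6 = 12/336 = 1/28.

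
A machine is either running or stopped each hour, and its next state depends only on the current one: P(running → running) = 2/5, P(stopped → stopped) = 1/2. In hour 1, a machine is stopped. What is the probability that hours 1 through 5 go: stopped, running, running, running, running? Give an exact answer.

4/125

Hour 1 is given. For each transition, use the conditional probability from the current state:
P(running | stopped) = 1/2; P(running | running) = 2/5; P(running | running) = 2/5; P(running | running) = 2/5.
P = 1/2 × 2/5 × 2/5 × 2/5 = 8/250 = 4/125.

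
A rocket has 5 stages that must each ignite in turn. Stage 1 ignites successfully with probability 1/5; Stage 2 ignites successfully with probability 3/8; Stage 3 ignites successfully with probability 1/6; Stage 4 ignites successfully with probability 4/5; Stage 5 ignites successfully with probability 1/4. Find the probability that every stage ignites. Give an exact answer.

Multiplying along the chain,
P = 1/5 × 3/8 × 1/6 × 4/5 × 1/4 = 12/4800 = 1/400.

1/400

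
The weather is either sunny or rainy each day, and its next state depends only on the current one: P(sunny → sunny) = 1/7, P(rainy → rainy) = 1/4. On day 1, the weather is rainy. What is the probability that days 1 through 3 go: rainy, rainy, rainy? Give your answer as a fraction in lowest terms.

Day 1 is given. For each transition, use the conditional probability from the current state:
P(rainy | rainy) = 1/4; P(rainy | rainy) = 1/4.
P = 1/4 × 1/4 = 1/16.

1/16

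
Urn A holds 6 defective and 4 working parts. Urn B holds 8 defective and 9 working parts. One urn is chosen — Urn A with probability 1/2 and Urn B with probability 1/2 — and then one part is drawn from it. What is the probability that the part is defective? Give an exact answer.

From Urn A: P(defective) = 6/10.
From Urn B: P(defective) = 8/17.
Total probability = (1/2)(6/10) + (1/2)(8/17) = 91/170.

91/170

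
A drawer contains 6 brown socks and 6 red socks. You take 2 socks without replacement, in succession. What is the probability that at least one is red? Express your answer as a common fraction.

P(no red) = 6/12 × 5/11 = 30/132 = 5/22.
P(at least one) = 1 − 5/22 = 17/22.

17/22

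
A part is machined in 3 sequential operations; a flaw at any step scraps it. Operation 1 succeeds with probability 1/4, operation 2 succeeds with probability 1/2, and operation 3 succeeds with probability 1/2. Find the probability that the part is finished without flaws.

The events are sequential, so multiply the conditional probabilities:
P = 1/4 × 1/2 × 1/2 = 1/16.

1/16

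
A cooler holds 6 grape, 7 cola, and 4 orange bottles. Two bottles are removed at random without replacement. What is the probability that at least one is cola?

P(no cola) = 10/17 × 9/16 = 90/272 = 45/136.
P(at least one) = 1 − 45/136 = 91/136.

91/136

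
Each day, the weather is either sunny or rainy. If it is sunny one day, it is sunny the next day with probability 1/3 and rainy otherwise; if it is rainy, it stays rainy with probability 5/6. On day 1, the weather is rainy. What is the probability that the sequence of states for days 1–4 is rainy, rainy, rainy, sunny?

25/216

Day 1 is given. For each transition, use the conditional probability from the current state:
P(rainy | rainy) = 5/6; P(rainy | rainy) = 5/6; P(sunny | rainy) = 1/6.
P = 5/6 × 5/6 × 1/6 = 25/216.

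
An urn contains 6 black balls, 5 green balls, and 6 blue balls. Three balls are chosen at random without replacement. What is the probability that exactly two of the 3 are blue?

One ordering (blue drawn first) has probability 6/17 × 5/16 × 11/15 = 330/4080 = 11/136.
There are C(3,2) = 3 such orderings, each equally likely, so P = 3 × 11/136 = 33/136.

33/136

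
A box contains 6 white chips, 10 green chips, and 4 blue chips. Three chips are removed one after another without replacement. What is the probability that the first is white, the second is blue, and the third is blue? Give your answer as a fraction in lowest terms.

Multiply the probability of each draw given the previous ones:
P = 6/20 × 4/19 × 3/18 = 72/6840 = 1/95.

1/95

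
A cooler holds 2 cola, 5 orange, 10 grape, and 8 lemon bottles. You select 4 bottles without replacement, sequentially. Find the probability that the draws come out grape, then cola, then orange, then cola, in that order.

1/3036

Each draw changes the counts, so multiply the conditional probabilities along the sequence:
P = 10/25 × 2/24 × 5/23 × 1/22 = 100/303600 = 1/3036.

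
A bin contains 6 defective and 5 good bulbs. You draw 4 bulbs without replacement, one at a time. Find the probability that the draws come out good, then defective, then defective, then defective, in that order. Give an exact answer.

Each draw changes the counts, so multiply the conditional probabilities along the sequence:
P = 5/11 × 6/10 × 5/9 × 4/8 = 600/7920 = 5/66.

5/66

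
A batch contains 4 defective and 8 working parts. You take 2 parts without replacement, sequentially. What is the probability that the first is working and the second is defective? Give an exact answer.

Chain rule:
P = 8/12 × 4/11 = 32/132 = 8/33.

8/33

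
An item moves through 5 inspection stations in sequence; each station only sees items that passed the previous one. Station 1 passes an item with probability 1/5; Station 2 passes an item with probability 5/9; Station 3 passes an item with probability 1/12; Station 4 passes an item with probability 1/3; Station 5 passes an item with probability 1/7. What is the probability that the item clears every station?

The events are sequential, so multiply the conditional probabilities:
P = 1/5 × 5/9 × 1/12 × 1/3 × 1/7 = 5/11340 = 1/2268.

1/2268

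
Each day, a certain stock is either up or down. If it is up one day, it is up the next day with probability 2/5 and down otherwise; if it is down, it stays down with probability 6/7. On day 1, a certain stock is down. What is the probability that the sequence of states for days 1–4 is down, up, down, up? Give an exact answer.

3/245

Day 1 is given. For each transition, use the conditional probability from the current state:
P(up | down) = 1/7; P(down | up) = 3/5; P(up | down) = 1/7.
P = 1/7 × 3/5 × 1/7 = 3/245.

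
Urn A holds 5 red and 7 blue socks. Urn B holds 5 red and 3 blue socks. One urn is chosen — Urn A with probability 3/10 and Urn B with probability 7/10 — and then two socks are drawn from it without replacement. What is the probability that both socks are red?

13/44

From Urn A: P(both red) = (5/12)(4/11) = 5/33.
From Urn B: P(both red) = (5/8)(4/7) = 5/14.
Total probability = (3/10)(5/33) + (7/10)(5/14) = 13/44.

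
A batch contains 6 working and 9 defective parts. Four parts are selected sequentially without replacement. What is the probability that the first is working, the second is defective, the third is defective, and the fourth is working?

Chain rule:
P = 6/15 × 9/14 × 8/13 × 5/12 = 2160/32760 = 6/91.

6/91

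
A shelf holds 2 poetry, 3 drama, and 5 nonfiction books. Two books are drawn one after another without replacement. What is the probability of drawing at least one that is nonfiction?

P(no nonfiction) = 5/10 × 4/9 = 20/90 = 2/9.
P(at least one) = 1 − 2/9 = 7/9.

7/9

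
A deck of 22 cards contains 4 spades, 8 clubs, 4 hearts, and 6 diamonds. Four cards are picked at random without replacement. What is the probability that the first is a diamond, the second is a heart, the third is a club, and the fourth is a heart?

24/7315

Each draw changes the counts, so multiply the conditional probabilities along the sequence:
P = 6/22 × 4/21 × 8/20 × 3/19 = 576/175560 = 24/7315.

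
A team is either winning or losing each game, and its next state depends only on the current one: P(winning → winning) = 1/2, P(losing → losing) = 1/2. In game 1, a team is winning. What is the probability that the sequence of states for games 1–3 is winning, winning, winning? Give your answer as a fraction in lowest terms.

1/4

Game 1 is given. For each transition, use the conditional probability from the current state:
P(winning | winning) = 1/2; P(winning | winning) = 1/2.
P = 1/2 × 1/2 = 1/4.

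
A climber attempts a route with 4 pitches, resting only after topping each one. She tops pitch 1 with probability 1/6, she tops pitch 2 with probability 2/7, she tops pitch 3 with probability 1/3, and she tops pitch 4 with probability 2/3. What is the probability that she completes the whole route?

Each stage is reached only if all earlier stages succeed, so
P = 1/6 × 2/7 × 1/3 × 2/3 = 4/378 = 2/189.

2/189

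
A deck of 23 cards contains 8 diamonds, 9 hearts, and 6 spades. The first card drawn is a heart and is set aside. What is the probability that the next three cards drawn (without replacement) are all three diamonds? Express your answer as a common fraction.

2/55

With the first card removed, 8 diamonds remain out of 22.
P = 8/22 × 7/21 × 6/20 = 336/9240 = 2/55.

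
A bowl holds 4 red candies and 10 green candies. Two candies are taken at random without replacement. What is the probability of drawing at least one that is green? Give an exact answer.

85/91

P(no green) = 4/14 × 3/13 = 12/182 = 6/91.
P(at least one) = 1 − 6/91 = 85/91.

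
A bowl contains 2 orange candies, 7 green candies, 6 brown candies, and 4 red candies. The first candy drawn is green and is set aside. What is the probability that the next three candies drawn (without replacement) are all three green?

After the first draw, 6 of the remaining 18 candies are green.
P = 6/18 × 5/17 × 4/16 = 120/4896 = 5/204.

5/204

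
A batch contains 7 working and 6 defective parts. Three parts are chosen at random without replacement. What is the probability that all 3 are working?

35/286

P(every draw is working) = 7/13 × 6/12 × 5/11 = 210/1716 = 35/286.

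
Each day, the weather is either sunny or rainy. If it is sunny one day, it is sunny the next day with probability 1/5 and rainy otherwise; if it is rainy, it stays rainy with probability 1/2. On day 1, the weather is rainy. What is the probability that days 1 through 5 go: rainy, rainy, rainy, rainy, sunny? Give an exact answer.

Day 1 is given. For each transition, use the conditional probability from the current state:
P(rainy | rainy) = 1/2; P(rainy | rainy) = 1/2; P(rainy | rainy) = 1/2; P(sunny | rainy) = 1/2.
P = 1/2 × 1/2 × 1/2 × 1/2 = 1/16.

1/16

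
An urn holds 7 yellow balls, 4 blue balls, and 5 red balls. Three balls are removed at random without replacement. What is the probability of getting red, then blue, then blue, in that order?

1/56

Multiply the probability of each draw given the previous ones:
P = 5/16 × 4/15 × 3/14 = 60/3360 = 1/56.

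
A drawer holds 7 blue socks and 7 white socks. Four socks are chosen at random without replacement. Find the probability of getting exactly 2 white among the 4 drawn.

One ordering (white drawn first) has probability 7/14 × 6/13 × 7/12 × 6/11 = 1764/24024 = 21/286.
There are C(4,2) = 6 such orderings, each equally likely, so P = 6 × 21/286 = 63/143.

63/143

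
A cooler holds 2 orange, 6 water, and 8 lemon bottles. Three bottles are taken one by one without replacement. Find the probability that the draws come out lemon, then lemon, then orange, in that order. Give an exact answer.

Chain rule:
P = 8/16 × 7/15 × 2/14 = 112/3360 = 1/30.

1/30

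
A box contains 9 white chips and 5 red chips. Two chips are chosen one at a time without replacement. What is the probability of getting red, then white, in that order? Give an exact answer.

45/182

Chain rule:
P = 5/14 × 9/13 = 45/182.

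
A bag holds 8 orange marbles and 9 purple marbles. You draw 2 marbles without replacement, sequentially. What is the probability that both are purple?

9/34

P(all purple) = 9/17 × 8/16 = 72/272 = 9/34.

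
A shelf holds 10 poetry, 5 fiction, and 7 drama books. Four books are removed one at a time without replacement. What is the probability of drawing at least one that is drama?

P(no drama) = 15/22 × 14/21 × 13/20 × 12/19 = 32760/175560 = 39/209.
P(at least one) = 1 − 39/209 = 170/209.

170/209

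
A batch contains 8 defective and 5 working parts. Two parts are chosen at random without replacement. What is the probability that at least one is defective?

P(no defective) = 5/13 × 4/12 = 20/156 = 5/39.
P(at least one) = 1 − 5/39 = 34/39.

34/39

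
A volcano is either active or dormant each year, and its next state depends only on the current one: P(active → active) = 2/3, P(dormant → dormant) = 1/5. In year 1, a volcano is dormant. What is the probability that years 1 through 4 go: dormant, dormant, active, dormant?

4/75

Year 1 is given. For each transition, use the conditional probability from the current state:
P(dormant | dormant) = 1/5; P(active | dormant) = 4/5; P(dormant | active) = 1/3.
P = 1/5 × 4/5 × 1/3 = 4/75.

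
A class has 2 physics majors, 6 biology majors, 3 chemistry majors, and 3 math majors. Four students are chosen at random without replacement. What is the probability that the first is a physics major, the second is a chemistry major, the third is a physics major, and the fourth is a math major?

3/4004

Each draw changes the counts, so multiply the conditional probabilities along the sequence:
P = 2/14 × 3/13 × 1/12 × 3/11 = 18/24024 = 3/4004.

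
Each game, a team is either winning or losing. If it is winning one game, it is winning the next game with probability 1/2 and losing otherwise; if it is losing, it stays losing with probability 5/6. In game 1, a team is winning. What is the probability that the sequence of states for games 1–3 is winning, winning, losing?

Game 1 is given. For each transition, use the conditional probability from the current state:
P(winning | winning) = 1/2; P(losing | winning) = 1/2.
P = 1/2 × 1/2 = 1/4.

1/4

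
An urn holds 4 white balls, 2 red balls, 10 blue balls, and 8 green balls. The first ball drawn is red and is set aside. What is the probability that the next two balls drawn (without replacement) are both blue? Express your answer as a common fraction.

After the first draw, 10 of the remaining 23 balls are blue.
P = 10/23 × 9/22 = 90/506 = 45/253.

45/253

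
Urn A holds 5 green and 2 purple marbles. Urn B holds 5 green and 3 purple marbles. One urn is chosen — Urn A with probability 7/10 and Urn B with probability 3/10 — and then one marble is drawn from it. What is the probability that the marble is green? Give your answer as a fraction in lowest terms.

11/16

From Urn A: P(green) = 5/7.
From Urn B: P(green) = 5/8.
Total probability = (7/10)(5/7) + (3/10)(5/8) = 11/16.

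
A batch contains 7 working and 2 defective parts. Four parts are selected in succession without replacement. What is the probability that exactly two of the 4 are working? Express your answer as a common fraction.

One ordering (working drawn first) has probability 7/9 × 6/8 × 2/7 × 1/6 = 84/3024 = 1/36.
There are C(4,2) = 6 such orderings, each equally likely, so P = 6 × 1/36 = 1/6.

1/6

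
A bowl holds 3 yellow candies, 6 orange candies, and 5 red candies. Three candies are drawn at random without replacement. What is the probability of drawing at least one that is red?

P(no red) = 9/14 × 8/13 × 7/12 = 504/2184 = 3/13.
P(at least one) = 1 − 3/13 = 10/13.

10/13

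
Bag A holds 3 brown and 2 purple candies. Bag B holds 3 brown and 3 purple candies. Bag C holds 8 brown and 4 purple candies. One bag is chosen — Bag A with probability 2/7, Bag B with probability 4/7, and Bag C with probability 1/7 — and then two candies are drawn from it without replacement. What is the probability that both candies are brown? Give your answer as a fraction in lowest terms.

From Bag A: P(both brown) = (3/5)(2/4) = 3/10.
From Bag B: P(both brown) = (3/6)(2/5) = 1/5.
From Bag C: P(both brown) = (8/12)(7/11) = 14/33.
Total probability = (2/7)(3/10) + (4/7)(1/5) + (1/7)(14/33) = 43/165.

43/165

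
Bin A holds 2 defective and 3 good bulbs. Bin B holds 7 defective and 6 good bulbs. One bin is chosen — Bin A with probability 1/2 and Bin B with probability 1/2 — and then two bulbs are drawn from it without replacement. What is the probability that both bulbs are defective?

12/65

From Bin A: P(both defective) = (2/5)(1/4) = 1/10.
From Bin B: P(both defective) = (7/13)(6/12) = 7/26.
Total probability = (1/2)(1/10) + (1/2)(7/26) = 12/65.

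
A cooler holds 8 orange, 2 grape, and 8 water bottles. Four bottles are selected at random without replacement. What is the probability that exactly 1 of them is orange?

16/51

One ordering (orange drawn first) has probability 8/18 × 10/17 × 9/16 × 8/15 = 5760/73440 = 4/51.
There are C(4,1) = 4 such orderings, each equally likely, so P = 4 × 4/51 = 16/51.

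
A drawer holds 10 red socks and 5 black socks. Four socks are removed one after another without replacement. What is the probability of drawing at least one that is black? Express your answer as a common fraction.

11/13

P(no black) = 10/15 × 9/14 × 8/13 × 7/12 = 5040/32760 = 2/13.
P(at least one) = 1 − 2/13 = 11/13.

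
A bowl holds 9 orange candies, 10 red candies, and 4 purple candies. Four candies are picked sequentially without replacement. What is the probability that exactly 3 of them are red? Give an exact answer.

One ordering (red drawn first) has probability 10/23 × 9/22 × 8/21 × 13/20 = 9360/212520 = 78/1771.
There are C(4,3) = 4 such orderings, each equally likely, so P = 4 × 78/1771 = 312/1771.

312/1771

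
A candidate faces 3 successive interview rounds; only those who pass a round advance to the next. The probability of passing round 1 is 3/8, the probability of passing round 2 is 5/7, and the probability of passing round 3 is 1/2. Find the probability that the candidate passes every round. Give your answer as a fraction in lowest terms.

15/112

The events are sequential, so multiply the conditional probabilities:
P = 3/8 × 5/7 × 1/2 = 15/112.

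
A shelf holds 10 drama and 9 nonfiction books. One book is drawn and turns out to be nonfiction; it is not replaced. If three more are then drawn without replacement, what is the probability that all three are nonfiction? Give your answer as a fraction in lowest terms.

7/102

After the first draw, 8 of the remaining 18 books are nonfiction.
P = 8/18 × 7/17 × 6/16 = 336/4896 = 7/102.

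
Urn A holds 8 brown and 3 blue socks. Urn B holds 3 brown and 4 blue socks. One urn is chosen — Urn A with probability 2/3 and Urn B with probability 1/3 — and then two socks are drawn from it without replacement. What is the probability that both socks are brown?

149/385

From Urn A: P(both brown) = (8/11)(7/10) = 28/55.
From Urn B: P(both brown) = (3/7)(2/6) = 1/7.
Total probability = (2/3)(28/55) + (1/3)(1/7) = 149/385.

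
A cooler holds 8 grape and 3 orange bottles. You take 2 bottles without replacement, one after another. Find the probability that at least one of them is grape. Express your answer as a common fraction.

P(no grape) = 3/11 × 2/10 = 6/110 = 3/55.
P(at least one) = 1 − 3/55 = 52/55.

52/55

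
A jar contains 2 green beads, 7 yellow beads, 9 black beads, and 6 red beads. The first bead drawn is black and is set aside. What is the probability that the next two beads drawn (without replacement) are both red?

After the first draw, 6 of the remaining 23 beads are red.
P = 6/23 × 5/22 = 30/506 = 15/253.

15/253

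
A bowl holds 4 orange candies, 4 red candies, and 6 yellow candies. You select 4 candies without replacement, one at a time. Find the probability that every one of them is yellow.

15/1001

P(every draw is yellow) = 6/14 × 5/13 × 4/12 × 3/11 = 360/24024 = 15/1001.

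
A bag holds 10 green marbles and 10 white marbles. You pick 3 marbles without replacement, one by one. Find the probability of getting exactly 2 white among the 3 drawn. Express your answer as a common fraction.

15/38

One ordering (white drawn first) has probability 10/20 × 9/19 × 10/18 = 900/6840 = 5/38.
There are C(3,2) = 3 such orderings, each equally likely, so P = 3 × 5/38 = 15/38.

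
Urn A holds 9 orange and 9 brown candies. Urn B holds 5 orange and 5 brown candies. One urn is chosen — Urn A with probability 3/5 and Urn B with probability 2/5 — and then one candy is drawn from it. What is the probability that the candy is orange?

From Urn A: P(orange) = 9/18.
From Urn B: P(orange) = 5/10.
Total probability = (3/5)(9/18) + (2/5)(5/10) = 1/2.

1/2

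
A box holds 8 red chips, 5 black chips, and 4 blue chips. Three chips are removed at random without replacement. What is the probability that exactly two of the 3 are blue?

One ordering (blue drawn first) has probability 4/17 × 3/16 × 13/15 = 156/4080 = 13/340.
There are C(3,2) = 3 such orderings, each equally likely, so P = 3 × 13/340 = 39/340.

39/340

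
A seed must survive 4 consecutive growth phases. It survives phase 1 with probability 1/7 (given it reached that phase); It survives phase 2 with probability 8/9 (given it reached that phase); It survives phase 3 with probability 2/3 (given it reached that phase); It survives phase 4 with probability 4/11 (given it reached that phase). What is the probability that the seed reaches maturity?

64/2079

Each stage is reached only if all earlier stages succeed, so
P = 1/7 × 8/9 × 2/3 × 4/11 = 64/2079.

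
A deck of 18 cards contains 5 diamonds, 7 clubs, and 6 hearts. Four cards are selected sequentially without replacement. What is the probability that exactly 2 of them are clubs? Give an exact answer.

One ordering (clubs drawn first) has probability 7/18 × 6/17 × 11/16 × 10/15 = 4620/73440 = 77/1224.
There are C(4,2) = 6 such orderings, each equally likely, so P = 6 × 77/1224 = 77/204.

77/204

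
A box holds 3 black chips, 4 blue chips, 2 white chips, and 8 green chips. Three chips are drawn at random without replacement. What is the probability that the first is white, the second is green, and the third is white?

Each draw changes the counts, so multiply the conditional probabilities along the sequence:
P = 2/17 × 8/16 × 1/15 = 16/4080 = 1/255.

1/255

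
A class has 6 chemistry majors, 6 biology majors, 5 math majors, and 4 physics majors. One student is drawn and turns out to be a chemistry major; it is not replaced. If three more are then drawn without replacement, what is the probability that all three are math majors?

1/114

After the first draw, 5 of the remaining 20 students are math majors.
P = 5/20 × 4/19 × 3/18 = 60/6840 = 1/114.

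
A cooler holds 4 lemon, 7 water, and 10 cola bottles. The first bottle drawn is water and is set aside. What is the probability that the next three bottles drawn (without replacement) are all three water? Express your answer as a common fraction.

With the first bottle removed, 6 water remain out of 20.
P = 6/20 × 5/19 × 4/18 = 120/6840 = 1/57.

1/57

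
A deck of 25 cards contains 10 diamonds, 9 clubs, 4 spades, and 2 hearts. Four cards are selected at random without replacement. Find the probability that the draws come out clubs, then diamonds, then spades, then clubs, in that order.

12/1265

Multiply the probability of each draw given the previous ones:
P = 9/25 × 10/24 × 4/23 × 8/22 = 2880/303600 = 12/1265.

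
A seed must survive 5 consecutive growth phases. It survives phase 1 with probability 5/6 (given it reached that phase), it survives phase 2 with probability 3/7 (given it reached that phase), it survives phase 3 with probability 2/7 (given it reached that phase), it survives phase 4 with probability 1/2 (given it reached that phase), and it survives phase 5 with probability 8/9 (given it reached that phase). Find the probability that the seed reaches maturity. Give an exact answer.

20/441

Each stage is reached only if all earlier stages succeed, so
P = 5/6 × 3/7 × 2/7 × 1/2 × 8/9 = 240/5292 = 20/441.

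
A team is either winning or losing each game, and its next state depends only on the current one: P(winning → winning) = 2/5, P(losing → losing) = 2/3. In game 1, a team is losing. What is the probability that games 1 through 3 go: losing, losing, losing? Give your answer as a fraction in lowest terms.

Game 1 is given. For each transition, use the conditional probability from the current state:
P(losing | losing) = 2/3; P(losing | losing) = 2/3.
P = 2/3 × 2/3 = 4/9.

4/9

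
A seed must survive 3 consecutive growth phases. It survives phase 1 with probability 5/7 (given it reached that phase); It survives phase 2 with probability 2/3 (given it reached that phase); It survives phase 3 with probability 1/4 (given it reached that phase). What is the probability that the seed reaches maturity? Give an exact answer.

Each stage is reached only if all earlier stages succeed, so
P = 5/7 × 2/3 × 1/4 = 10/84 = 5/42.

5/42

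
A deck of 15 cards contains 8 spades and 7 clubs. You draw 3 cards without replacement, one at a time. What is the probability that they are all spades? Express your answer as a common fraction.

P = 8/15 × 7/14 × 6/13 = 336/2730 = 8/65.

8/65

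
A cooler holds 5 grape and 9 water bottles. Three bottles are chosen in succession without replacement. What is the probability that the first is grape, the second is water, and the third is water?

15/91

Each draw changes the counts, so multiply the conditional probabilities along the sequence:
P = 5/14 × 9/13 × 8/12 = 360/2184 = 15/91.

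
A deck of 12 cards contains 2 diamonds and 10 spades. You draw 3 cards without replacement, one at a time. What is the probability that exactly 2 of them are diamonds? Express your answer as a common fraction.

One ordering (diamonds drawn first) has probability 2/12 × 1/11 × 10/10 = 20/1320 = 1/66.
There are C(3,2) = 3 such orderings, each equally likely, so P = 3 × 1/66 = 1/22.

1/22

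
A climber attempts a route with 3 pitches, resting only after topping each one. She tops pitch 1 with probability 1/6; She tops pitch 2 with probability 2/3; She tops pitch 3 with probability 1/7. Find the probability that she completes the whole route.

Each stage is reached only if all earlier stages succeed, so
P = 1/6 × 2/3 × 1/7 = 2/126 = 1/63.

1/63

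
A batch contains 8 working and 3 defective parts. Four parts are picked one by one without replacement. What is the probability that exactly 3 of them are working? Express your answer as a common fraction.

One ordering (working drawn first) has probability 8/11 × 7/10 × 6/9 × 3/8 = 1008/7920 = 7/55.
There are C(4,3) = 4 such orderings, each equally likely, so P = 4 × 7/55 = 28/55.

28/55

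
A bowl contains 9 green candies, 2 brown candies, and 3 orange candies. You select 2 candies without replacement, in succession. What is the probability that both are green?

P(every draw is green) = 9/14 × 8/13 = 72/182 = 36/91.

36/91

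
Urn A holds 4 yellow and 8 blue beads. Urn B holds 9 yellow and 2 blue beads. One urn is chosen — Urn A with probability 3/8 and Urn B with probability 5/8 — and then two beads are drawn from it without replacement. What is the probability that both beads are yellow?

39/88

From Urn A: P(both yellow) = (4/12)(3/11) = 1/11.
From Urn B: P(both yellow) = (9/11)(8/10) = 36/55.
Total probability = (3/8)(1/11) + (5/8)(36/55) = 39/88.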